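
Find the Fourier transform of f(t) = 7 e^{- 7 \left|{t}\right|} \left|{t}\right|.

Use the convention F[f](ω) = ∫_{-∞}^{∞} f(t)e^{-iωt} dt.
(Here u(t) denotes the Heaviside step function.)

F(ω) = \frac{14 \left(49 - \omega^{2}\right)}{\left(\omega^{2} + 49\right)^{2}}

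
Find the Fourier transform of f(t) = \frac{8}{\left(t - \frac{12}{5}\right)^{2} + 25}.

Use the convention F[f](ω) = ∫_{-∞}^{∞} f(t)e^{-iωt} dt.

F(ω) = \frac{8 \pi e^{- \frac{12 i \omega}{5} - 5 \left|{\omega}\right|}}{5}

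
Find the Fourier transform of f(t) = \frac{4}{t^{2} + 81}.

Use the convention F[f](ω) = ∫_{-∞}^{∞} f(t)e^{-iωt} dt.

F(ω) = \frac{4 \pi e^{- 9 \left|{\omega}\right|}}{9}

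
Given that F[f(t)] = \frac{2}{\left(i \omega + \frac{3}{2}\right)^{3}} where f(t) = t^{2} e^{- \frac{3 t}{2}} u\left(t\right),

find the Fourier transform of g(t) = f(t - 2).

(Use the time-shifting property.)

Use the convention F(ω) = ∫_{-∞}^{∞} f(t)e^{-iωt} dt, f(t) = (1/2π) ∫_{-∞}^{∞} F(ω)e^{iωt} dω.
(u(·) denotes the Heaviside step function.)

F[g](ω) = \frac{16 e^{- 2 i \omega}}{\left(2 i \omega + 3\right)^{3}}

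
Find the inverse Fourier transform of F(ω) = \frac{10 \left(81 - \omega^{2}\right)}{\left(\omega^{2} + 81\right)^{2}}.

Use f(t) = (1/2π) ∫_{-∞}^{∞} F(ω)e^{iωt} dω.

f(t) = 5 e^{- 9 \left|{t}\right|} \left|{t}\right|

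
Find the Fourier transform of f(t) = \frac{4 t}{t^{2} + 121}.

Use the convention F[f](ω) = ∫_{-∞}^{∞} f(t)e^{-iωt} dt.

F(ω) = - 4 i \pi e^{- 11 \left|{\omega}\right|} \operatorname{sign}{\left(\omega \right)}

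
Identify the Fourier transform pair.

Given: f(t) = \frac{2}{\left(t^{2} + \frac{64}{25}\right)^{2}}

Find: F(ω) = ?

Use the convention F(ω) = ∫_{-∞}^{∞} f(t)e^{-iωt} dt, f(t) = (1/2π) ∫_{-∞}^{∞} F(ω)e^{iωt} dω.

F(ω) = \frac{25 \pi \left(8 \left|{\omega}\right| + 5\right) e^{- \frac{8 \left|{\omega}\right|}{5}}}{512}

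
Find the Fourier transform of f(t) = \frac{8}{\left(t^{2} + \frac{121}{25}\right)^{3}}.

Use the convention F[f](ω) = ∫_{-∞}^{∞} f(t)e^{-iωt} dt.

F(ω) = \frac{125 \pi \left(121 \omega^{2} + 165 \left|{\omega}\right| + 75\right) e^{- \frac{11 \left|{\omega}\right|}{5}}}{161051}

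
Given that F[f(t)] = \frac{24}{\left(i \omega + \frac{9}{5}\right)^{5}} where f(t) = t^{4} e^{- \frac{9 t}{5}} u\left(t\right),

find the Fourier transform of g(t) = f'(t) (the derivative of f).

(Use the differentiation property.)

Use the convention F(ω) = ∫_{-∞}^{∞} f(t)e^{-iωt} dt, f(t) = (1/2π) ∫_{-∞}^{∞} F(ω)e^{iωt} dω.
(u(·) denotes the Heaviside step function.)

F[g](ω) = \frac{75000 i \omega}{\left(5 i \omega + 9\right)^{5}}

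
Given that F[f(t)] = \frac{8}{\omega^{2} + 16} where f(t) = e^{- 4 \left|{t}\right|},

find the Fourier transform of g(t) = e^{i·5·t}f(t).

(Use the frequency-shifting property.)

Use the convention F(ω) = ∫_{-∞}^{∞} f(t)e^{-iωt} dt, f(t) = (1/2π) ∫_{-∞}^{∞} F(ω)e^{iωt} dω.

F[g](ω) = \frac{8}{\left(\omega - 5\right)^{2} + 16}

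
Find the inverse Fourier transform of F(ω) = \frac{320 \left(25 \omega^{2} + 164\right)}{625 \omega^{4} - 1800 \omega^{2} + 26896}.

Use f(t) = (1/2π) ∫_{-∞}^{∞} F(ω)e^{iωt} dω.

f(t) = 4 e^{- \frac{8 \left|{t}\right|}{5}} \cos{\left(2 \left|{t}\right| \right)}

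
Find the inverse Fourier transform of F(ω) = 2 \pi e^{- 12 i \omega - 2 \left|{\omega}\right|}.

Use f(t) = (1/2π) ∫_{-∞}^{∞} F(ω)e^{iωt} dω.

f(t) = \frac{4}{\left(t - 12\right)^{2} + 4}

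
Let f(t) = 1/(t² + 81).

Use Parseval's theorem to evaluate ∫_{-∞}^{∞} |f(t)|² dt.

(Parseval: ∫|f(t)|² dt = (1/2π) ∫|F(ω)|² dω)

∫|f(t)|² dt = \frac{\pi}{1458}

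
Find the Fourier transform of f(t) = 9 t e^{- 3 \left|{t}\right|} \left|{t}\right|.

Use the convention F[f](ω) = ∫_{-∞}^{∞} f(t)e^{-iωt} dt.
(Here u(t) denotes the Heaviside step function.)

F(ω) = \frac{36 i \omega \left(\omega^{2} - 27\right)}{\left(\omega^{2} + 9\right)^{3}}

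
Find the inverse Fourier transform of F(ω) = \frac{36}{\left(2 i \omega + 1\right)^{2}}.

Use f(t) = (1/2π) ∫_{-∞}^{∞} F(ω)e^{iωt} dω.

f(t) = 9 t e^{- \frac{t}{2}} u\left(t\right)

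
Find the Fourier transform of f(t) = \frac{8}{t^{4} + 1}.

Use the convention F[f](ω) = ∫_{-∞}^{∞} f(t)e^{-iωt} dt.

F(ω) = 8 \pi e^{- \frac{\sqrt{2} \left|{\omega}\right|}{2}} \sin{\left(\frac{\sqrt{2} \left|{\omega}\right|}{2} + \frac{\pi}{4} \right)}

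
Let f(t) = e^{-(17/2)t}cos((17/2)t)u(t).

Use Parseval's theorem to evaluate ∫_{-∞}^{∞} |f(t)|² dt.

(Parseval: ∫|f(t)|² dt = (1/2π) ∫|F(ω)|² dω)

∫|f(t)|² dt = \frac{3}{68}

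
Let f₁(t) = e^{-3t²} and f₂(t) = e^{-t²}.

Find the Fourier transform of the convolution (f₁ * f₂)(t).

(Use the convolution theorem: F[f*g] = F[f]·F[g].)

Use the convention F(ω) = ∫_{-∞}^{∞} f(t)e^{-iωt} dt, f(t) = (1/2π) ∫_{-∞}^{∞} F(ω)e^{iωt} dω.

F[f₁*f₂](ω) = \frac{\sqrt{3} \pi e^{- \frac{\omega^{2}}{3}}}{3}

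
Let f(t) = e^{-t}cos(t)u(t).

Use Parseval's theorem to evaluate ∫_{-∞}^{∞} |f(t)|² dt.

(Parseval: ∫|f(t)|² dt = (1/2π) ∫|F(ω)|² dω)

∫|f(t)|² dt = \frac{3}{8}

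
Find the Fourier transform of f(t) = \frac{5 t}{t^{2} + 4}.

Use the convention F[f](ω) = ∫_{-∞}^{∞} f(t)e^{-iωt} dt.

F(ω) = - 5 i \pi e^{- 2 \left|{\omega}\right|} \operatorname{sign}{\left(\omega \right)}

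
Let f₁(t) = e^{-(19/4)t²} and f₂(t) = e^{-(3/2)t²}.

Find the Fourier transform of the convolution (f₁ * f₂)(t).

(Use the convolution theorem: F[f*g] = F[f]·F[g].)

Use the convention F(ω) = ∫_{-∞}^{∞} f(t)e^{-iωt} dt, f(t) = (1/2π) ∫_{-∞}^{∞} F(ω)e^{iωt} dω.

F[f₁*f₂](ω) = \frac{2 \sqrt{114} \pi e^{- \frac{25 \omega^{2}}{114}}}{57}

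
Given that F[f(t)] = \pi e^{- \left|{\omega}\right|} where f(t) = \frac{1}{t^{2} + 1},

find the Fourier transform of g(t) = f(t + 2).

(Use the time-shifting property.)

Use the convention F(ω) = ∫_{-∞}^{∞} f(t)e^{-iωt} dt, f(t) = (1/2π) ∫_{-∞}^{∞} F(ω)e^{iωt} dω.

F[g](ω) = \pi e^{2 i \omega - \left|{\omega}\right|}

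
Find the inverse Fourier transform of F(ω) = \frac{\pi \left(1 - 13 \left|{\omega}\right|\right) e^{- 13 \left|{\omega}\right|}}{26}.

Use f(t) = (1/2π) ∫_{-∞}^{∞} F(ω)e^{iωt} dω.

f(t) = \frac{t^{2}}{\left(t^{2} + 169\right)^{2}}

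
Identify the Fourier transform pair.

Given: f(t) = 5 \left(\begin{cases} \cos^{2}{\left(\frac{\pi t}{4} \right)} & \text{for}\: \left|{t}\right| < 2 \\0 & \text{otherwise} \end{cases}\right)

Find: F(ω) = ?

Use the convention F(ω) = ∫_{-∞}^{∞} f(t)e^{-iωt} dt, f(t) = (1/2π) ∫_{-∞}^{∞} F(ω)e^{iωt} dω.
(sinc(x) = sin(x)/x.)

F(ω) = - \frac{10 \pi^{2} \operatorname{sinc}{\left(2 \omega \right)}}{4 \omega^{2} - \pi^{2}}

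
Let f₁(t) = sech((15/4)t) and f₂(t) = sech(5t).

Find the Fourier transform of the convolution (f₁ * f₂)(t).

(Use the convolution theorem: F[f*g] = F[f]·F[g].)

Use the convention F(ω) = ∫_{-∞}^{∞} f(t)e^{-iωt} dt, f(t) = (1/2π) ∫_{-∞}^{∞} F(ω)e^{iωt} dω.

F[f₁*f₂](ω) = \frac{4 \pi^{2}}{75 \cosh{\left(\frac{\pi \omega}{10} \right)} \cosh{\left(\frac{2 \pi \omega}{15} \right)}}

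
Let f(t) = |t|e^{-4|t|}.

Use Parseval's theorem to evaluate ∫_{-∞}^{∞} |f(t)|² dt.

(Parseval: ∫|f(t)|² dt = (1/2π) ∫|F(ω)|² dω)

∫|f(t)|² dt = \frac{1}{128}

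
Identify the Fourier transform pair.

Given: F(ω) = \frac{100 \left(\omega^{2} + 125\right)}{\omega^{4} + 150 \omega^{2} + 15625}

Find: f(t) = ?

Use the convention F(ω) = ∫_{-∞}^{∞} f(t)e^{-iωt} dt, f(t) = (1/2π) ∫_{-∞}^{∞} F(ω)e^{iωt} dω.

f(t) = 5 e^{- 10 \left|{t}\right|} \cos{\left(5 t \right)}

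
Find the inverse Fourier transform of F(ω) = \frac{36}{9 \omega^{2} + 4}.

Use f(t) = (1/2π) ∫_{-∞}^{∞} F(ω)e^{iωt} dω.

f(t) = 3 e^{- \frac{2 \left|{t}\right|}{3}}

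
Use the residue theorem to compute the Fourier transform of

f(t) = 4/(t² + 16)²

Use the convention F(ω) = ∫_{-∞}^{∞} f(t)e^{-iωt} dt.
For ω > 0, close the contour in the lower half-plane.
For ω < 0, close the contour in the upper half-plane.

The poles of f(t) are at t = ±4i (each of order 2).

Let g(z) = f(z)e^{-iωz}; for large |z| the factor e^{-iωz} decays in the lower half-plane when ω > 0 and in the upper half-plane when ω < 0.

Case ω > 0 (lower half-plane, clockwise contour ⇒ F(ω) = -2πi·ΣRes):
  Res_{z = - 4 i} g(z) = \frac{i \left(4 \omega + 1\right) e^{- 4 \omega}}{64} (pole of order 2)
  F(ω) = -2πi·ΣRes = \frac{\pi \left(4 \omega + 1\right) e^{- 4 \omega}}{32}

Case ω < 0 (upper half-plane, counterclockwise contour ⇒ F(ω) = +2πi·ΣRes):
  Res_{z = 4 i} g(z) = \frac{i \left(4 \omega - 1\right) e^{4 \omega}}{64} (pole of order 2)
  F(ω) = 2πi·ΣRes = \frac{\pi \left(1 - 4 \omega\right) e^{4 \omega}}{32}

Both cases combine into a single formula in |ω|:

F(ω) = \frac{\pi \left(4 \left|{\omega}\right| + 1\right) e^{- 4 \left|{\omega}\right|}}{32}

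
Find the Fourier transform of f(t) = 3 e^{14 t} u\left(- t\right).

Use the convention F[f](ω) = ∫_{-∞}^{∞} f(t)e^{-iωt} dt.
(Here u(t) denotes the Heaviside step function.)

F(ω) = - \frac{3}{i \omega - 14}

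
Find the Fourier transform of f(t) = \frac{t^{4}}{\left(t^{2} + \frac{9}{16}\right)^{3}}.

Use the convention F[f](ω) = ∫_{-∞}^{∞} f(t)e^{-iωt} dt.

F(ω) = \frac{\pi \left(3 \omega^{2} - 20 \left|{\omega}\right| + 16\right) e^{- \frac{3 \left|{\omega}\right|}{4}}}{32}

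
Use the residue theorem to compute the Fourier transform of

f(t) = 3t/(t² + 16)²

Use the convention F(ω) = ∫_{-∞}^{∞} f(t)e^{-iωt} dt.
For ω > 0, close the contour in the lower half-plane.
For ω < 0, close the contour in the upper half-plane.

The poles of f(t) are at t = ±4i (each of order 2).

Let g(z) = f(z)e^{-iωz}; for large |z| the factor e^{-iωz} decays in the lower half-plane when ω > 0 and in the upper half-plane when ω < 0.

Case ω > 0 (lower half-plane, clockwise contour ⇒ F(ω) = -2πi·ΣRes):
  Res_{z = - 4 i} g(z) = \frac{3 \omega e^{- 4 \omega}}{16} (pole of order 2)
  F(ω) = -2πi·ΣRes = - \frac{3 i \pi \omega e^{- 4 \omega}}{8}

Case ω < 0 (upper half-plane, counterclockwise contour ⇒ F(ω) = +2πi·ΣRes):
  Res_{z = 4 i} g(z) = - \frac{3 \omega e^{4 \omega}}{16} (pole of order 2)
  F(ω) = 2πi·ΣRes = - \frac{3 i \pi \omega e^{4 \omega}}{8}

Both cases combine into a single formula in |ω|:

F(ω) = - \frac{3 i \pi \omega e^{- 4 \left|{\omega}\right|}}{8}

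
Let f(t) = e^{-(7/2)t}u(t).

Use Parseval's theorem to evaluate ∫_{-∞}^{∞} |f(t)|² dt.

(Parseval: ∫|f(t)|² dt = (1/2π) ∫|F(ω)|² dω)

∫|f(t)|² dt = \frac{1}{7}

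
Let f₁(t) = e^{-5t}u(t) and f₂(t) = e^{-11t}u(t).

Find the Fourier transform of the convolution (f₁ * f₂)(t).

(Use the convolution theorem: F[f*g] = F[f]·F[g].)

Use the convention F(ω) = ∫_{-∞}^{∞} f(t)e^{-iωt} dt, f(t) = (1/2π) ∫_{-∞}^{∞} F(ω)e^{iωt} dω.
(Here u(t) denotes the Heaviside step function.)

F[f₁*f₂](ω) = \frac{1}{\left(i \omega + 5\right) \left(i \omega + 11\right)}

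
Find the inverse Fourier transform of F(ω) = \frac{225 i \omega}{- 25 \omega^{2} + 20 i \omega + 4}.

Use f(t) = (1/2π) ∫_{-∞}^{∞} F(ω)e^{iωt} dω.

f(t) = 9 \left(1 - \frac{2 t}{5}\right) e^{- \frac{2 t}{5}} u\left(t\right)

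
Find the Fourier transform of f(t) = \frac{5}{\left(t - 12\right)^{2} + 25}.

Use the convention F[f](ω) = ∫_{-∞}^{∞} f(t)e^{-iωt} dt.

F(ω) = \pi e^{- 12 i \omega - 5 \left|{\omega}\right|}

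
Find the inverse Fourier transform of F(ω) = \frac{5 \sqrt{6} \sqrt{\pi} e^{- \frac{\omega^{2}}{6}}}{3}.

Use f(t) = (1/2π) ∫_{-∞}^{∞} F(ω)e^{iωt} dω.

f(t) = 5 e^{- \frac{3 t^{2}}{2}}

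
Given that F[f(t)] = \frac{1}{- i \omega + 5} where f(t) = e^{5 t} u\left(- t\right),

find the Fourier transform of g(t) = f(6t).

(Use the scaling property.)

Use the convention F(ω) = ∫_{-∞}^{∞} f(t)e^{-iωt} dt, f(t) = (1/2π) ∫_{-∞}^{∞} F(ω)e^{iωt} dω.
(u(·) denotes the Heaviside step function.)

F[g](ω) = \frac{i}{\omega + 30 i}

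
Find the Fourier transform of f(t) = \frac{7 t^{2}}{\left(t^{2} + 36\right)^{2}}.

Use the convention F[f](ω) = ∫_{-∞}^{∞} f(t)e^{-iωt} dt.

F(ω) = \frac{7 \pi \left(1 - 6 \left|{\omega}\right|\right) e^{- 6 \left|{\omega}\right|}}{12}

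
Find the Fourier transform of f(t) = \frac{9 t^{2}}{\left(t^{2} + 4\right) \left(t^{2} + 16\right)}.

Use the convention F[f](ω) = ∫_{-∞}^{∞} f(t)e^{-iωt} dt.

F(ω) = \frac{3 \pi \left(2 - e^{2 \left|{\omega}\right|}\right) e^{- 4 \left|{\omega}\right|}}{2}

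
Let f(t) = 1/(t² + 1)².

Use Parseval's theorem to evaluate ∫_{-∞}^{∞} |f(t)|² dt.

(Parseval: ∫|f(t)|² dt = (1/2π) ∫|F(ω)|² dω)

∫|f(t)|² dt = \frac{5 \pi}{16}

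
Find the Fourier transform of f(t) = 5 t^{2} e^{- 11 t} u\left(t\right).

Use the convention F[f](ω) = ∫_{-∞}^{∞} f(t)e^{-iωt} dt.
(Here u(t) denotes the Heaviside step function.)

F(ω) = \frac{10}{\left(i \omega + 11\right)^{3}}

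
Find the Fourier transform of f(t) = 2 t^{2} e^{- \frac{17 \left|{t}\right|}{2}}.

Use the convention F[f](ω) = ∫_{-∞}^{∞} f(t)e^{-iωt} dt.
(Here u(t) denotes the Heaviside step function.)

F(ω) = \frac{1088 \left(289 - 12 \omega^{2}\right)}{\left(4 \omega^{2} + 289\right)^{3}}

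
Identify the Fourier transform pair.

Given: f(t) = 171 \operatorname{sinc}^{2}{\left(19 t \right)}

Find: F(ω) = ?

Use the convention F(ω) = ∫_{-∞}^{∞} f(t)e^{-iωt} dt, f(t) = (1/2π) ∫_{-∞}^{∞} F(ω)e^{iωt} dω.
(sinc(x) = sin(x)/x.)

F(ω) = \begin{cases} \frac{9 \pi \left(38 - \left|{\omega}\right|\right)}{38} & \text{for}\: \omega > -38 \wedge \omega < 38 \\0 & \text{otherwise} \end{cases}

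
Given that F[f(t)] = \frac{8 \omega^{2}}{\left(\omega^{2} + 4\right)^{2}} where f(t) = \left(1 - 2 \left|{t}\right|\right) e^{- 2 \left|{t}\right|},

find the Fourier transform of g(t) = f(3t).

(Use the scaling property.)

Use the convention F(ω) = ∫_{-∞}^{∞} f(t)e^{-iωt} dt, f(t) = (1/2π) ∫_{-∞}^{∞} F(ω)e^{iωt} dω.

F[g](ω) = \frac{24 \omega^{2}}{\left(\omega^{2} + 36\right)^{2}}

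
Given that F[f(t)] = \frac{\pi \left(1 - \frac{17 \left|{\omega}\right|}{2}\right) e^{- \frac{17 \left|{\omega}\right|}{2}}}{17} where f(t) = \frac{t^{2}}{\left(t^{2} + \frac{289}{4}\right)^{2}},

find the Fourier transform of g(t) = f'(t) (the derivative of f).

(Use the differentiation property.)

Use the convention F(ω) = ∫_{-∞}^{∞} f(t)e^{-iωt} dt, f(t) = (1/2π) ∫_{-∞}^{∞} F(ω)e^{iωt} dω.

F[g](ω) = \frac{i \pi \omega \left(2 - 17 \left|{\omega}\right|\right) e^{- \frac{17 \left|{\omega}\right|}{2}}}{34}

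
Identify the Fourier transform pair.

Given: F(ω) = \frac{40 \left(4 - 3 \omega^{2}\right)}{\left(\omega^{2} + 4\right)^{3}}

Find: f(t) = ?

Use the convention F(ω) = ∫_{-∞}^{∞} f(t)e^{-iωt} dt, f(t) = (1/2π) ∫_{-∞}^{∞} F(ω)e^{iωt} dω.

f(t) = 5 t^{2} e^{- 2 \left|{t}\right|}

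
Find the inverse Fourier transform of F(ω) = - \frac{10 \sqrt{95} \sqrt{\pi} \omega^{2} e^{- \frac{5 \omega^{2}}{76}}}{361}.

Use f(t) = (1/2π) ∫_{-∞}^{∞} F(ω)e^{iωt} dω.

f(t) = 2 \left(\frac{76 t^{2}}{5} - 2\right) e^{- \frac{19 t^{2}}{5}}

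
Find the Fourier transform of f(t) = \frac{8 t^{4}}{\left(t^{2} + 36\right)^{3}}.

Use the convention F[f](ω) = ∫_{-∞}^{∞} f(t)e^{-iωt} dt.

F(ω) = \frac{\pi \left(12 \omega^{2} - 10 \left|{\omega}\right| + 1\right) e^{- 6 \left|{\omega}\right|}}{2}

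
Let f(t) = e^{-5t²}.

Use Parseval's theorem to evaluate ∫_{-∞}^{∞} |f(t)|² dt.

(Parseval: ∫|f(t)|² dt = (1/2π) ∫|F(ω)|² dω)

∫|f(t)|² dt = \frac{\sqrt{10} \sqrt{\pi}}{10}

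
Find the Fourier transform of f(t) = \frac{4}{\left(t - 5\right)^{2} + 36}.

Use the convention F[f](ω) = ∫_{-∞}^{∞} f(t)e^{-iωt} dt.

F(ω) = \frac{2 \pi e^{- 5 i \omega - 6 \left|{\omega}\right|}}{3}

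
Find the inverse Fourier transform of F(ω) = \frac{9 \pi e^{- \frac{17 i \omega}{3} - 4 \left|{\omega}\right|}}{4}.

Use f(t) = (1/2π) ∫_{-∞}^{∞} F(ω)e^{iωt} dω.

f(t) = \frac{9}{\left(t - \frac{17}{3}\right)^{2} + 16}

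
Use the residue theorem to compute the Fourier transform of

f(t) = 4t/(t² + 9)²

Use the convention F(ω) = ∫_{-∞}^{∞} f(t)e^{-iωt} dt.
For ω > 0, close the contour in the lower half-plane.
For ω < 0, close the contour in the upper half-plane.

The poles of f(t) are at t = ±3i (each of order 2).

Let g(z) = f(z)e^{-iωz}; for large |z| the factor e^{-iωz} decays in the lower half-plane when ω > 0 and in the upper half-plane when ω < 0.

Case ω > 0 (lower half-plane, clockwise contour ⇒ F(ω) = -2πi·ΣRes):
  Res_{z = - 3 i} g(z) = \frac{\omega e^{- 3 \omega}}{3} (pole of order 2)
  F(ω) = -2πi·ΣRes = - \frac{2 i \pi \omega e^{- 3 \omega}}{3}

Case ω < 0 (upper half-plane, counterclockwise contour ⇒ F(ω) = +2πi·ΣRes):
  Res_{z = 3 i} g(z) = - \frac{\omega e^{3 \omega}}{3} (pole of order 2)
  F(ω) = 2πi·ΣRes = - \frac{2 i \pi \omega e^{3 \omega}}{3}

Both cases combine into a single formula in |ω|:

F(ω) = - \frac{2 i \pi \omega e^{- 3 \left|{\omega}\right|}}{3}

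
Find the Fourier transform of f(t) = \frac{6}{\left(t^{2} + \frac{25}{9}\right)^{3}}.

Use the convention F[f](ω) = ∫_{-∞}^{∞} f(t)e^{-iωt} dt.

F(ω) = \frac{81 \pi \left(25 \omega^{2} + 45 \left|{\omega}\right| + 27\right) e^{- \frac{5 \left|{\omega}\right|}{3}}}{12500}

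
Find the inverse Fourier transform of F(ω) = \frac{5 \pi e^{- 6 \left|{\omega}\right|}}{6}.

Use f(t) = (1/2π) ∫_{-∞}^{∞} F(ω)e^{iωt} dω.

f(t) = \frac{5}{t^{2} + 36}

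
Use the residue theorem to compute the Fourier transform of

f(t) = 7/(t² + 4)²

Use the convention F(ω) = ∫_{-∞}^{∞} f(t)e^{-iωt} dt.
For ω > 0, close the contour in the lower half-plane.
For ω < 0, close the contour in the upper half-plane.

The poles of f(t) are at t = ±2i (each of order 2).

Let g(z) = f(z)e^{-iωz}; for large |z| the factor e^{-iωz} decays in the lower half-plane when ω > 0 and in the upper half-plane when ω < 0.

Case ω > 0 (lower half-plane, clockwise contour ⇒ F(ω) = -2πi·ΣRes):
  Res_{z = - 2 i} g(z) = \frac{7 i \left(2 \omega + 1\right) e^{- 2 \omega}}{32} (pole of order 2)
  F(ω) = -2πi·ΣRes = \frac{7 \pi \left(2 \omega + 1\right) e^{- 2 \omega}}{16}

Case ω < 0 (upper half-plane, counterclockwise contour ⇒ F(ω) = +2πi·ΣRes):
  Res_{z = 2 i} g(z) = \frac{7 i \left(2 \omega - 1\right) e^{2 \omega}}{32} (pole of order 2)
  F(ω) = 2πi·ΣRes = \frac{7 \pi \left(1 - 2 \omega\right) e^{2 \omega}}{16}

Both cases combine into a single formula in |ω|:

F(ω) = \frac{7 \pi \left(2 \left|{\omega}\right| + 1\right) e^{- 2 \left|{\omega}\right|}}{16}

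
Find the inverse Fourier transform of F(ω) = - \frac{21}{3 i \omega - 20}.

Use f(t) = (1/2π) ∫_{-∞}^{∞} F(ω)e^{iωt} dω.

f(t) = 7 e^{\frac{20 t}{3}} u\left(- t\right)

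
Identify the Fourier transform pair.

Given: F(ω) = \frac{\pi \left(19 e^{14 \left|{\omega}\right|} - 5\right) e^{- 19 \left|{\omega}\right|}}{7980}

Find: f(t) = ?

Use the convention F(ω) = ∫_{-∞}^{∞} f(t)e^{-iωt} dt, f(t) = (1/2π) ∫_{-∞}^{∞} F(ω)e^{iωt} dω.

f(t) = \frac{4}{\left(t^{2} + 25\right) \left(t^{2} + 361\right)}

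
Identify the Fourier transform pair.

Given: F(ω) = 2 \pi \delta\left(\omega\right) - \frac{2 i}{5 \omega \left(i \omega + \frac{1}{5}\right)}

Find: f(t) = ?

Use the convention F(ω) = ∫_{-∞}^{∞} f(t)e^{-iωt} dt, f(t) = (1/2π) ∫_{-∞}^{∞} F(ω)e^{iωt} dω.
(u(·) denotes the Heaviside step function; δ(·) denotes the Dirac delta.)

f(t) = 2 \left(1 - e^{- \frac{t}{5}}\right) u\left(t\right)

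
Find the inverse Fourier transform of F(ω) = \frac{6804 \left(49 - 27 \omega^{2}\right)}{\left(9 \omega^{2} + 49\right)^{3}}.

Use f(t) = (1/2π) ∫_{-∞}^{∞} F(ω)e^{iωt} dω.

f(t) = 9 t^{2} e^{- \frac{7 \left|{t}\right|}{3}}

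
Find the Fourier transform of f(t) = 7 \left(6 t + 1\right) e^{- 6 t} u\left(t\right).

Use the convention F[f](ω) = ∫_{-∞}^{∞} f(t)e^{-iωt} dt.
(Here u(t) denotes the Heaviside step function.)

F(ω) = \frac{7 \left(- i \omega - 12\right)}{\omega^{2} - 12 i \omega - 36}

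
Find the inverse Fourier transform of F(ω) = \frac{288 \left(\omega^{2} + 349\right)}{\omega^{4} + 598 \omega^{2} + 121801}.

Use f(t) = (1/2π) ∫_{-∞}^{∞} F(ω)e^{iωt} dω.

f(t) = 8 e^{- 18 \left|{t}\right|} \cos{\left(5 \left|{t}\right| \right)}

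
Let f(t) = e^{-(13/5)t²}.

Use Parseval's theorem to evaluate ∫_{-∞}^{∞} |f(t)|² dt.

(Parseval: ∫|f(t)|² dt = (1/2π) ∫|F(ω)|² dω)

∫|f(t)|² dt = \frac{\sqrt{130} \sqrt{\pi}}{26}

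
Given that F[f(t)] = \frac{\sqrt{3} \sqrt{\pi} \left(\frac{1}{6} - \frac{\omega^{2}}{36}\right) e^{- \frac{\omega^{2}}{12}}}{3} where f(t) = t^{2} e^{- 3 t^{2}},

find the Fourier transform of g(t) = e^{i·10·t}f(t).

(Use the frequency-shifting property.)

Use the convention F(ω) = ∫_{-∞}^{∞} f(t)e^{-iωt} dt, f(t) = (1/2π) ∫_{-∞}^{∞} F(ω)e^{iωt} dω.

F[g](ω) = \frac{\sqrt{3} \sqrt{\pi} \left(6 - \left(\omega - 10\right)^{2}\right) e^{- \frac{\left(\omega - 10\right)^{2}}{12}}}{108}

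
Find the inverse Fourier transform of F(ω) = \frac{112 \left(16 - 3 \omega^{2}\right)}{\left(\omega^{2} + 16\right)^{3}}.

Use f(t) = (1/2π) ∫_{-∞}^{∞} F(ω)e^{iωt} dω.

f(t) = 7 t^{2} e^{- 4 \left|{t}\right|}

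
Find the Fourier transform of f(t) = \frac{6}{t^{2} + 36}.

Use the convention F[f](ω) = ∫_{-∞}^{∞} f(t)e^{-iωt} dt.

F(ω) = \pi e^{- 6 \left|{\omega}\right|}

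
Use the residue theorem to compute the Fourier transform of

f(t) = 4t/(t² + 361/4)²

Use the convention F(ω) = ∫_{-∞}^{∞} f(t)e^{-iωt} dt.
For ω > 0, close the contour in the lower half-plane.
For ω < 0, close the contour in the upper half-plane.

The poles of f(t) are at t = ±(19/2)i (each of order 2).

Let g(z) = f(z)e^{-iωz}; for large |z| the factor e^{-iωz} decays in the lower half-plane when ω > 0 and in the upper half-plane when ω < 0.

Case ω > 0 (lower half-plane, clockwise contour ⇒ F(ω) = -2πi·ΣRes):
  Res_{z = - \frac{19 i}{2}} g(z) = \frac{2 \omega e^{- \frac{19 \omega}{2}}}{19} (pole of order 2)
  F(ω) = -2πi·ΣRes = - \frac{4 i \pi \omega e^{- \frac{19 \omega}{2}}}{19}

Case ω < 0 (upper half-plane, counterclockwise contour ⇒ F(ω) = +2πi·ΣRes):
  Res_{z = \frac{19 i}{2}} g(z) = - \frac{2 \omega e^{\frac{19 \omega}{2}}}{19} (pole of order 2)
  F(ω) = 2πi·ΣRes = - \frac{4 i \pi \omega e^{\frac{19 \omega}{2}}}{19}

Both cases combine into a single formula in |ω|:

F(ω) = - \frac{4 i \pi \omega e^{- \frac{19 \left|{\omega}\right|}{2}}}{19}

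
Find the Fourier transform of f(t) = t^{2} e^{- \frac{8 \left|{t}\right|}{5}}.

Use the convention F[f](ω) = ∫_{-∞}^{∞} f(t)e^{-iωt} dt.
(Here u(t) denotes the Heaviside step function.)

F(ω) = \frac{4000 \left(64 - 75 \omega^{2}\right)}{\left(25 \omega^{2} + 64\right)^{3}}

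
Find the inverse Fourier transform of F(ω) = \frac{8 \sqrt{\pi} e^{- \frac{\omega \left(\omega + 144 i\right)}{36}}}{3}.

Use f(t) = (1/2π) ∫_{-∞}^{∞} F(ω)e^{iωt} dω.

f(t) = 8 e^{- 9 \left(t - 4\right)^{2}}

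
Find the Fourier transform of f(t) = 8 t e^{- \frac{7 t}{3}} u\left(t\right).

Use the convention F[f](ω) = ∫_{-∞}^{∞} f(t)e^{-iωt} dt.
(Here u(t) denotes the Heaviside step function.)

F(ω) = \frac{72}{\left(3 i \omega + 7\right)^{2}}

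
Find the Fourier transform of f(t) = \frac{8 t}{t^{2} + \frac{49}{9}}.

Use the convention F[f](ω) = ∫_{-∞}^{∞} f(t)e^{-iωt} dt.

F(ω) = - 8 i \pi e^{- \frac{7 \left|{\omega}\right|}{3}} \operatorname{sign}{\left(\omega \right)}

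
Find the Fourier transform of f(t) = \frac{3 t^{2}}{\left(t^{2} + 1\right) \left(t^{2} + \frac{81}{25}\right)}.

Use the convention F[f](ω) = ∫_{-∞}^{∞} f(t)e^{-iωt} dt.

F(ω) = - \frac{75 \pi e^{- \left|{\omega}\right|}}{56} + \frac{135 \pi e^{- \frac{9 \left|{\omega}\right|}{5}}}{56}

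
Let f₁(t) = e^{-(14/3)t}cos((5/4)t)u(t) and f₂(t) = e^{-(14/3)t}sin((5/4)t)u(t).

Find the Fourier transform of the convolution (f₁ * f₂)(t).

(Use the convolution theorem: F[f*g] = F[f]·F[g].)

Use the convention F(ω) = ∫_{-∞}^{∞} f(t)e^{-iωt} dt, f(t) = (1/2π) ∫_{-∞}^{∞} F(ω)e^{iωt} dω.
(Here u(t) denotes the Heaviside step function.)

F[f₁*f₂](ω) = \frac{8640 \left(3 i \omega + 14\right)}{\left(16 \left(3 i \omega + 14\right)^{2} + 225\right)^{2}}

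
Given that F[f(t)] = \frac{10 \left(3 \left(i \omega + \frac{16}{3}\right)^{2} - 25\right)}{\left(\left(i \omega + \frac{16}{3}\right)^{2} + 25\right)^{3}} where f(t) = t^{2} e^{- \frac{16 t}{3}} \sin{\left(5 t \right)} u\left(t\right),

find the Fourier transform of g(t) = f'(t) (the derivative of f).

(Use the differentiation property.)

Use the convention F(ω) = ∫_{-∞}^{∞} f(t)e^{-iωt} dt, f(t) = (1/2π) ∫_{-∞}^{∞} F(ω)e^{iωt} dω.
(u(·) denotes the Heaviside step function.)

F[g](ω) = \frac{2430 i \omega \left(\left(3 i \omega + 16\right)^{2} - 75\right)}{\left(\left(3 i \omega + 16\right)^{2} + 225\right)^{3}}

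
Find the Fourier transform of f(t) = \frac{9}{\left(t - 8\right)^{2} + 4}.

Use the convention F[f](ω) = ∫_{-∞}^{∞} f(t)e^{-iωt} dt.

F(ω) = \frac{9 \pi e^{- 8 i \omega - 2 \left|{\omega}\right|}}{2}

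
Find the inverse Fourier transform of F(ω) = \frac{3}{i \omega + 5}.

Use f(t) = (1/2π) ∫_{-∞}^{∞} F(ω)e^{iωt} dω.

f(t) = 3 e^{- 5 t} u\left(t\right)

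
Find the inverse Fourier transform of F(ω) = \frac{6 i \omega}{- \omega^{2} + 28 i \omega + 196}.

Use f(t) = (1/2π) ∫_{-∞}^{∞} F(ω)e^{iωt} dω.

f(t) = 6 \left(1 - 14 t\right) e^{- 14 t} u\left(t\right)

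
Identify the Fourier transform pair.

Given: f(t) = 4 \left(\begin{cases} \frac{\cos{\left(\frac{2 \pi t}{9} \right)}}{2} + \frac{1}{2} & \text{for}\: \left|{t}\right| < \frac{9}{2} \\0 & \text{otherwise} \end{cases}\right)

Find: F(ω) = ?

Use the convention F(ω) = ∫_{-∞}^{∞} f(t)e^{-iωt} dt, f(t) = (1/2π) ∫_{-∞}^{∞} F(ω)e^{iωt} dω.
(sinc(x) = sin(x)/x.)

F(ω) = - \frac{72 \pi^{2} \operatorname{sinc}{\left(\frac{9 \omega}{2} \right)}}{81 \omega^{2} - 4 \pi^{2}}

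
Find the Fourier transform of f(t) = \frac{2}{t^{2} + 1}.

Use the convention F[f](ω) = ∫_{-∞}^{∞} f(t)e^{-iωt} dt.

F(ω) = 2 \pi e^{- \left|{\omega}\right|}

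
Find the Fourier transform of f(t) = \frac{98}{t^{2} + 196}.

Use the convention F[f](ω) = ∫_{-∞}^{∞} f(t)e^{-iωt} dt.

F(ω) = 7 \pi e^{- 14 \left|{\omega}\right|}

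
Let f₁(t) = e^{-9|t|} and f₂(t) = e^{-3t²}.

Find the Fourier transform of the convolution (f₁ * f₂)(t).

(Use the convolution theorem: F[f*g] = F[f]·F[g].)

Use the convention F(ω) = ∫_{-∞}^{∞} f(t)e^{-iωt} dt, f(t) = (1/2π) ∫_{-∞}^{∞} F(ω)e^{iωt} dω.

F[f₁*f₂](ω) = \frac{6 \sqrt{3} \sqrt{\pi} e^{- \frac{\omega^{2}}{12}}}{\omega^{2} + 81}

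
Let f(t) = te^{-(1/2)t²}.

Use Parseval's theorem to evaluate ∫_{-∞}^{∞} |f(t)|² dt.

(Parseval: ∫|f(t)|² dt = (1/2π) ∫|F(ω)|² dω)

∫|f(t)|² dt = \frac{\sqrt{\pi}}{2}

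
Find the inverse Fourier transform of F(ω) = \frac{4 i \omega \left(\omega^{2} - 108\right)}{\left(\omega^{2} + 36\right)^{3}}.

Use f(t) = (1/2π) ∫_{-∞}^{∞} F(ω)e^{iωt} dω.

f(t) = t e^{- 6 \left|{t}\right|} \left|{t}\right|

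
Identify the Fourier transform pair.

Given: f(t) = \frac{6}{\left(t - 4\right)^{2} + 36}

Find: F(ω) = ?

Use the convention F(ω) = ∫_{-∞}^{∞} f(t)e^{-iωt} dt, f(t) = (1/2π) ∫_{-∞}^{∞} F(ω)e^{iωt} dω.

F(ω) = \pi e^{- 4 i \omega - 6 \left|{\omega}\right|}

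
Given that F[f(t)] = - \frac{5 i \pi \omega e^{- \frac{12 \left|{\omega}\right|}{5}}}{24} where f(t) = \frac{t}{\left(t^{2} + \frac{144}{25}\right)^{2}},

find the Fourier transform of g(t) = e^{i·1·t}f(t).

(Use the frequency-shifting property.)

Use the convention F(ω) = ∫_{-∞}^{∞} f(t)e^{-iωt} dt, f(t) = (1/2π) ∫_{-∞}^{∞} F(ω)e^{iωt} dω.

F[g](ω) = \frac{5 i \pi \left(1 - \omega\right) e^{- \frac{12 \left|{\omega - 1}\right|}{5}}}{24}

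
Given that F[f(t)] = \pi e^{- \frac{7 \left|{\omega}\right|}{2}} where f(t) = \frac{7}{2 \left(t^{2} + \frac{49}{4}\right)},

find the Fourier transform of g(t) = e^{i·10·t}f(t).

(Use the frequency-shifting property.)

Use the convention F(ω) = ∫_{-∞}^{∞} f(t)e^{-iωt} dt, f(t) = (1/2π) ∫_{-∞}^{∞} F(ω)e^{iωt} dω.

F[g](ω) = \pi e^{- \frac{7 \left|{\omega - 10}\right|}{2}}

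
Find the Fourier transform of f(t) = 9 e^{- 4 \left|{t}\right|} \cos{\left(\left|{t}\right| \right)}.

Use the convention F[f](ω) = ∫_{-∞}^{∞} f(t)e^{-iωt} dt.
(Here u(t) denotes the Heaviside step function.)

F(ω) = \frac{72 \left(\omega^{2} + 17\right)}{\omega^{4} + 30 \omega^{2} + 289}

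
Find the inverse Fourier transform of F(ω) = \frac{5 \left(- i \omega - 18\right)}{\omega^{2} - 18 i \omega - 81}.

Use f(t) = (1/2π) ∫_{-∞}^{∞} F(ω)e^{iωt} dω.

f(t) = 5 \left(9 t + 1\right) e^{- 9 t} u\left(t\right)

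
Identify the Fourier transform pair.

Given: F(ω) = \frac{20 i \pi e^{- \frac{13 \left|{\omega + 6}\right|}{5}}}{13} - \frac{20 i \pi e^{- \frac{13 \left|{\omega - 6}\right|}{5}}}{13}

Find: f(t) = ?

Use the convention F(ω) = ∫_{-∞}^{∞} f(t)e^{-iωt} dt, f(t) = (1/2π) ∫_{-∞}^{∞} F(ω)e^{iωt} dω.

f(t) = \frac{8 \sin{\left(6 t \right)}}{t^{2} + \frac{169}{25}}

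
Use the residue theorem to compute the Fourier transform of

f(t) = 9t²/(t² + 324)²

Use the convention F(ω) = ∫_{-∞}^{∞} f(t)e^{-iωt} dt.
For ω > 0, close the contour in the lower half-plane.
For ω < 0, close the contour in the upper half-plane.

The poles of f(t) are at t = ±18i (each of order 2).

Let g(z) = f(z)e^{-iωz}; for large |z| the factor e^{-iωz} decays in the lower half-plane when ω > 0 and in the upper half-plane when ω < 0.

Case ω > 0 (lower half-plane, clockwise contour ⇒ F(ω) = -2πi·ΣRes):
  Res_{z = - 18 i} g(z) = \frac{i \left(1 - 18 \omega\right) e^{- 18 \omega}}{8} (pole of order 2)
  F(ω) = -2πi·ΣRes = \frac{\pi \left(1 - 18 \omega\right) e^{- 18 \omega}}{4}

Case ω < 0 (upper half-plane, counterclockwise contour ⇒ F(ω) = +2πi·ΣRes):
  Res_{z = 18 i} g(z) = \frac{i \left(- 18 \omega - 1\right) e^{18 \omega}}{8} (pole of order 2)
  F(ω) = 2πi·ΣRes = \frac{\pi \left(18 \omega + 1\right) e^{18 \omega}}{4}

Both cases combine into a single formula in |ω|:

F(ω) = \frac{\pi \left(1 - 18 \left|{\omega}\right|\right) e^{- 18 \left|{\omega}\right|}}{4}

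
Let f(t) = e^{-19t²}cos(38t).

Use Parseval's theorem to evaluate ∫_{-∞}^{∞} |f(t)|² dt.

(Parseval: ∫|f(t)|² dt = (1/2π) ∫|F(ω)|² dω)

∫|f(t)|² dt = \frac{\sqrt{38} \sqrt{\pi} \left(1 + e^{38}\right)}{76 e^{38}}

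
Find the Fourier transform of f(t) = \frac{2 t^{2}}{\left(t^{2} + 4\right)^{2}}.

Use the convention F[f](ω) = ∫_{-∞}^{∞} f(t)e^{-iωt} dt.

F(ω) = \frac{\pi \left(1 - 2 \left|{\omega}\right|\right) e^{- 2 \left|{\omega}\right|}}{2}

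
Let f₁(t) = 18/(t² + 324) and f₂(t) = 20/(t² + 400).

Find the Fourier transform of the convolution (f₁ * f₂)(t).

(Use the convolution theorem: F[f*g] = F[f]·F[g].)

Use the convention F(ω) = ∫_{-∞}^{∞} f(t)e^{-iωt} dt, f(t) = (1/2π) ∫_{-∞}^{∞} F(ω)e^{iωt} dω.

F[f₁*f₂](ω) = \pi^{2} e^{- 38 \left|{\omega}\right|}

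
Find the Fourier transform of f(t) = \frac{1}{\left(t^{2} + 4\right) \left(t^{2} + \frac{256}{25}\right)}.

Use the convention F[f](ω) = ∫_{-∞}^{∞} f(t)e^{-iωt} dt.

F(ω) = \frac{25 \pi e^{- 2 \left|{\omega}\right|}}{312} - \frac{125 \pi e^{- \frac{16 \left|{\omega}\right|}{5}}}{2496}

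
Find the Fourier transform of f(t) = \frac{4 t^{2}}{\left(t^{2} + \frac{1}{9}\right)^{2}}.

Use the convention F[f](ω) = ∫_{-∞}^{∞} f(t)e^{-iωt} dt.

F(ω) = 2 \pi \left(3 - \left|{\omega}\right|\right) e^{- \frac{\left|{\omega}\right|}{3}}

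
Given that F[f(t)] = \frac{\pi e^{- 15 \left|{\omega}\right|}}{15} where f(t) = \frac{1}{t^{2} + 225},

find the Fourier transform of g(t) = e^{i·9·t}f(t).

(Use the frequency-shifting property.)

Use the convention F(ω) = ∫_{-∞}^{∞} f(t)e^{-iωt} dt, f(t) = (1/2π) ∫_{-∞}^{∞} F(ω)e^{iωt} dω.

F[g](ω) = \frac{\pi e^{- 15 \left|{\omega - 9}\right|}}{15}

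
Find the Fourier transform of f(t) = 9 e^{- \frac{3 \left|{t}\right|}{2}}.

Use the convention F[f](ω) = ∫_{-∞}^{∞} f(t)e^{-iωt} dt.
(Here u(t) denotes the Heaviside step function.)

F(ω) = \frac{108}{4 \omega^{2} + 9}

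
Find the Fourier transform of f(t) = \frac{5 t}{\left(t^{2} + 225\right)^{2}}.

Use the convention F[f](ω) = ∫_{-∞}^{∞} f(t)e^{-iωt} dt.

F(ω) = - \frac{i \pi \omega e^{- 15 \left|{\omega}\right|}}{6}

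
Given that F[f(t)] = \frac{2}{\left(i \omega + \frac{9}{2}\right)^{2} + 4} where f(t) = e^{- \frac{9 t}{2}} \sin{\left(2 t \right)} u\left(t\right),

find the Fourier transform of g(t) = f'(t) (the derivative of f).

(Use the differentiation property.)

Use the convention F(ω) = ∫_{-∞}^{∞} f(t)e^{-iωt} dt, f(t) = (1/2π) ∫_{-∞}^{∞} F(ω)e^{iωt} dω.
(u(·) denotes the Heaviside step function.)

F[g](ω) = \frac{8 i \omega}{\left(2 i \omega + 9\right)^{2} + 16}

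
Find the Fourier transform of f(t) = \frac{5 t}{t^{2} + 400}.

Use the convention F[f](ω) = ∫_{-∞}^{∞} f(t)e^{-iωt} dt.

F(ω) = - 5 i \pi e^{- 20 \left|{\omega}\right|} \operatorname{sign}{\left(\omega \right)}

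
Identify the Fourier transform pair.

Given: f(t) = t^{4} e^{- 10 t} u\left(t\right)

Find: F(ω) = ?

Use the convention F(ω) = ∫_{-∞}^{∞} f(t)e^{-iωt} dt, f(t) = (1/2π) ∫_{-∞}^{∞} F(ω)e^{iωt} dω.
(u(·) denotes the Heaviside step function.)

F(ω) = \frac{24}{\left(i \omega + 10\right)^{5}}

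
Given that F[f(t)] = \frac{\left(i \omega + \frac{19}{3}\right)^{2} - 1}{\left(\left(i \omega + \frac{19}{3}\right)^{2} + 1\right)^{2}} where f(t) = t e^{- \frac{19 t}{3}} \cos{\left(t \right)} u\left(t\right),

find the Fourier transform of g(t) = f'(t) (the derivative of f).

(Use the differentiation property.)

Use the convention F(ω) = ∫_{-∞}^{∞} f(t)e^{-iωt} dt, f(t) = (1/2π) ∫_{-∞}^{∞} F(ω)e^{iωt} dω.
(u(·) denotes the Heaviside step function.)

F[g](ω) = \frac{9 i \omega \left(\left(3 i \omega + 19\right)^{2} - 9\right)}{\left(\left(3 i \omega + 19\right)^{2} + 9\right)^{2}}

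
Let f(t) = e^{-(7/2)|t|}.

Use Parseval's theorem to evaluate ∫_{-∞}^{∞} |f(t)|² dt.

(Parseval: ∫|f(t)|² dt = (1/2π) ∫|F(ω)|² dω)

∫|f(t)|² dt = \frac{2}{7}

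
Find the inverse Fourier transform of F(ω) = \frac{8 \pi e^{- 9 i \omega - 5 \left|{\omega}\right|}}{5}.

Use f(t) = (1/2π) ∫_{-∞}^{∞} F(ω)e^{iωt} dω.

f(t) = \frac{8}{\left(t - 9\right)^{2} + 25}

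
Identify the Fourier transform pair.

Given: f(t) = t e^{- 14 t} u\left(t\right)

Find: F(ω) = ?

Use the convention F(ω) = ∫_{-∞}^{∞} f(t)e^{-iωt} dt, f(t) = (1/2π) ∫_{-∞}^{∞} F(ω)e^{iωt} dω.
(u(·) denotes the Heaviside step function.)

F(ω) = \frac{1}{\left(i \omega + 14\right)^{2}}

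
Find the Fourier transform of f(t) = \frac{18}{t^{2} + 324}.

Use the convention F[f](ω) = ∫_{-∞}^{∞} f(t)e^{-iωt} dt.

F(ω) = \pi e^{- 18 \left|{\omega}\right|}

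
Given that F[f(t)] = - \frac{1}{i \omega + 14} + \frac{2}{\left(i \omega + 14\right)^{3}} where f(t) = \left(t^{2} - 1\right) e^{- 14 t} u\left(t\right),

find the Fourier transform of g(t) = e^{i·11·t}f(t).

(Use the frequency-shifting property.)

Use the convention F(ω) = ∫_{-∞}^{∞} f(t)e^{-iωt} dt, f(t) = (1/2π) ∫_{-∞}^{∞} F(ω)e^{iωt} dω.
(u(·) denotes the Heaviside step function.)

F[g](ω) = \frac{2 i \left(\omega - 11\right) - \left(i \left(\omega - 11\right) + 14\right)^{3} + 28}{\left(i \left(\omega - 11\right) + 14\right)^{4}}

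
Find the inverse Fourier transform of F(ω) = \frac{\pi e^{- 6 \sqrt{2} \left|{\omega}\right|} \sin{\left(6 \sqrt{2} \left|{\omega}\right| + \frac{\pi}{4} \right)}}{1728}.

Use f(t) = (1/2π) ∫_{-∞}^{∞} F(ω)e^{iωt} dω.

f(t) = \frac{1}{t^{4} + 20736}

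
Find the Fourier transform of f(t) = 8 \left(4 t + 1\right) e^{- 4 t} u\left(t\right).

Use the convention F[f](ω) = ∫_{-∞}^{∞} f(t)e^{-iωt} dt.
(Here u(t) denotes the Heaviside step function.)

F(ω) = \frac{8 \left(- i \omega - 8\right)}{\omega^{2} - 8 i \omega - 16}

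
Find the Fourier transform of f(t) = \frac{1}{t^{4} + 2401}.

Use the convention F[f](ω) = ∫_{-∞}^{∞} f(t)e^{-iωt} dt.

F(ω) = \frac{\pi e^{- \frac{7 \sqrt{2} \left|{\omega}\right|}{2}} \sin{\left(\frac{7 \sqrt{2} \left|{\omega}\right|}{2} + \frac{\pi}{4} \right)}}{343}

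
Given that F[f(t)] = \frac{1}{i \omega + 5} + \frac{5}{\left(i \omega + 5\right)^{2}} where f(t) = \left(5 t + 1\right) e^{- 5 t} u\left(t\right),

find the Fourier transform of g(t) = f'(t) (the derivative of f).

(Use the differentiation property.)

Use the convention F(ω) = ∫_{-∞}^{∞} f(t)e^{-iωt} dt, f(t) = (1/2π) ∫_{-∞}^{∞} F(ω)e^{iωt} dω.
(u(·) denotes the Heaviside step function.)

F[g](ω) = \frac{\omega \left(\omega - 10 i\right)}{\omega^{2} - 10 i \omega - 25}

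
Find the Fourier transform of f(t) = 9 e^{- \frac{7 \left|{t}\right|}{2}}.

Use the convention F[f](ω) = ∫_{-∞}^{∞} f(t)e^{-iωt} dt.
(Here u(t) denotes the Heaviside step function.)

F(ω) = \frac{252}{4 \omega^{2} + 49}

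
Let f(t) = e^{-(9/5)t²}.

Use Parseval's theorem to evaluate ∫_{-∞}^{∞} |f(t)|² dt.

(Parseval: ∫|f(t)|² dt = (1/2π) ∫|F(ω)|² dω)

∫|f(t)|² dt = \frac{\sqrt{10} \sqrt{\pi}}{6}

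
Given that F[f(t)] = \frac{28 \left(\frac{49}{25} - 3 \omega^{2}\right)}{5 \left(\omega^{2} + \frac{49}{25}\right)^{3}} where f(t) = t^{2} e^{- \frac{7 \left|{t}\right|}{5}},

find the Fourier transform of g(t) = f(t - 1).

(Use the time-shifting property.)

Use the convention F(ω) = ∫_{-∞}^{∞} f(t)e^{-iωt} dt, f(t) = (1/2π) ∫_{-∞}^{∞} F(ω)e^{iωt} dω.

F[g](ω) = \frac{3500 \left(49 - 75 \omega^{2}\right) e^{- i \omega}}{\left(25 \omega^{2} + 49\right)^{3}}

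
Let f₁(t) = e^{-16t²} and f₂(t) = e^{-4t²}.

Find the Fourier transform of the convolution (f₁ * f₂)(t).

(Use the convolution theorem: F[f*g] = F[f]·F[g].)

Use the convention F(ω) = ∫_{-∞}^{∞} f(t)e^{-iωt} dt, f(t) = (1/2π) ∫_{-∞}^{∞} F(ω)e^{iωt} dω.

F[f₁*f₂](ω) = \frac{\pi e^{- \frac{5 \omega^{2}}{64}}}{8}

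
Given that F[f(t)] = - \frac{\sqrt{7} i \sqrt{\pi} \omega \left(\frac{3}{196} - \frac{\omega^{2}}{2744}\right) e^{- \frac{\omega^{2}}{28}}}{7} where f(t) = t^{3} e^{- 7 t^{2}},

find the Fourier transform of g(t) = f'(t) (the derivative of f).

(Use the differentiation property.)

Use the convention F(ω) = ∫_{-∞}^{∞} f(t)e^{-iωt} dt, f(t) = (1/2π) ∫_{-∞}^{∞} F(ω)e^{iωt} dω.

F[g](ω) = \frac{\sqrt{7} \sqrt{\pi} \omega^{2} \left(42 - \omega^{2}\right) e^{- \frac{\omega^{2}}{28}}}{19208}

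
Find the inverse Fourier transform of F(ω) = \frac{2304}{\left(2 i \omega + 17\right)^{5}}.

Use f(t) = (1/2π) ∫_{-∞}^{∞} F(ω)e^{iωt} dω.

f(t) = 3 t^{4} e^{- \frac{17 t}{2}} u\left(t\right)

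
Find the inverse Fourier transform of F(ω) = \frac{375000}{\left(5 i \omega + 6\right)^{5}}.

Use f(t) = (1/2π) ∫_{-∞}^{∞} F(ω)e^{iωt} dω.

f(t) = 5 t^{4} e^{- \frac{6 t}{5}} u\left(t\right)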